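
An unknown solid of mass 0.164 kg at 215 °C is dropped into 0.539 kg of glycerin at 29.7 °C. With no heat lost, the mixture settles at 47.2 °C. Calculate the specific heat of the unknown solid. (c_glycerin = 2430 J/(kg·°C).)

c ≈ 833 J/(kg·°C)

m_s c (T_s − T_f) = m_glycerin c_glycerin (T_f − T_0):
0.164×c×(215 − 47.2) = 0.539×2430×(47.2 − 29.7)
27.52 c = 22921  ⇒  c ≈ 832.9 J/(kg·°C)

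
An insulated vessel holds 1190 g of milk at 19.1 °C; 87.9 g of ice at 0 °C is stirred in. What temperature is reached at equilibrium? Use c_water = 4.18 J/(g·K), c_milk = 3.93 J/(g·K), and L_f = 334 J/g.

T_f ≈ 11.9 °C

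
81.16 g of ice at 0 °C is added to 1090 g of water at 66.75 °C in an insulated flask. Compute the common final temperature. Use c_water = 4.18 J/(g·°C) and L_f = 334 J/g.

Net heat exchanged in the isolated system is zero:
latent heat to melt: 81.16·334 = 27107; warm the meltwater: 339.25 T; water cools: 1090·4.18·(T − 66.75) = 4556.2(T − 66.75)
4895.4 T = 304126 − 27107 = 277019
T ≈ 56.59 °C (positive, so assuming full melt was valid).

T_f ≈ 56.6 °C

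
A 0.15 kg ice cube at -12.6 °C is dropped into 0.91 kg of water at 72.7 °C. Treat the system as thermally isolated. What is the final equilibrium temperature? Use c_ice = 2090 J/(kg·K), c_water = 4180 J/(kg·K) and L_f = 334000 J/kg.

Heat gained plus heat lost sum to zero:
warm ice to 0 °C: 0.15·2090·(0 − (-12.6)) = 3950.1
  fusion: m_ice L_f = 0.15·334000 = 50100
  meltwater 0→T: 0.15·4180·T = 627 T
  water cools: 0.91·4180·(T − 72.7) = 3803.8(T − 72.7)
4430.8 T = 276536 − 54050 = 222486
T ≈ 50.21 °C (positive, so assuming full melt was valid).

T_f ≈ 50.2 °C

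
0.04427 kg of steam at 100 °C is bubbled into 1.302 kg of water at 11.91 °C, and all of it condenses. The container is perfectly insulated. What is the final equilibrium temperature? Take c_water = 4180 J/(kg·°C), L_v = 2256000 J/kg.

Energy conservation, ΣQ = 0:
condense steam: −0.04427·2256000 = −99873
  condensed water 100 °C→T: 185.05(T − 100)
  water warms: 1.302·4180·(T − 11.91) = 5442.4(T − 11.91)
5627.4 T = 99873 + 18505 + 64819 = 183196
T ≈ 32.55 °C — below 100 °C, confirming all the steam condensed.

T_f ≈ 32.6 °C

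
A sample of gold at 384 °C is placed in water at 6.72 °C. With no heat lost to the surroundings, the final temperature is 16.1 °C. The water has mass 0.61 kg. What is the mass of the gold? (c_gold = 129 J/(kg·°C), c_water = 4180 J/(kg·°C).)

m ≈ 0.504 kg

Net heat exchanged in the isolated system is zero:
m×129×(16.1 − 384) + 0.61×4180×(16.1 − 6.72) = 0
-47459 m = -23917
m = -23917/-47459 ≈ 0.504 kg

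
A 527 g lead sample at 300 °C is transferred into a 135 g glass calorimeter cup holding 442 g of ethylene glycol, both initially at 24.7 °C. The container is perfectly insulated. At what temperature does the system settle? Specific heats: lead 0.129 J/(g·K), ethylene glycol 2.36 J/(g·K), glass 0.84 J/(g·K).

T_f ≈ 40.0 °C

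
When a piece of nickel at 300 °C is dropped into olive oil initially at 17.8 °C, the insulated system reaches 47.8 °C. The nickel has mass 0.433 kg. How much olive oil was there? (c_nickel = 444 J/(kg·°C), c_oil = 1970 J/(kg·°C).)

|Q_nickel| = |Q_oil|:
0.433·444·(300 − 47.8) = m·1970·(47.8 − 17.8)
59100 m = 48486  ⇒  m ≈ 0.8204 kg

m ≈ 0.82 kg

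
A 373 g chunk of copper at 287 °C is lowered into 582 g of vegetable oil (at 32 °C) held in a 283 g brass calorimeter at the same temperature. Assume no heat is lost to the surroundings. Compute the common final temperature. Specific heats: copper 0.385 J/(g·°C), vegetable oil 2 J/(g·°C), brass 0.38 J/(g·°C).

Taking heat into each body as positive, Σ m c ΔT = 0:
373×0.385×(T − 287) + 582×2×(T − 32) + 283×0.38×(T − 32) = 0
143.6(T − 287) + 1164(T − 32) + 107.54(T − 32) = 0
1415.1 T = 81904
T = 81904 / 1415.1 = 57.9 °C

T_f ≈ 57.9 °C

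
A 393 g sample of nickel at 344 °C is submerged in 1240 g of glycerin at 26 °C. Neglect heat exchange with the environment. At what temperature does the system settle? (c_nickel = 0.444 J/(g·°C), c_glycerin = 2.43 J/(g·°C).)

T_f ≈ 43.4 °C

|Q_nickel| = |Q_glycerin|:
393×0.444×(344 − T) = 1240×2.43×(T − 26)
174.49(344 − T) = 3013.2(T − 26)
3187.7 T = 138368  ⇒  T ≈ 43.41 °C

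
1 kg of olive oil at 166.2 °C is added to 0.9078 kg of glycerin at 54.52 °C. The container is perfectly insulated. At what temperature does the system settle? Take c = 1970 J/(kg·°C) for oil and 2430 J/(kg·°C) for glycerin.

T_f ≈ 107.2 °C

Conservation of energy gives ΣQ = 0:
1*1970*(T − 166.2) + 0.9078*2430*(T − 54.52) = 0
1970(T − 166.2) + 2206(T − 54.52) = 0
4176 T = 447683
T = 447683 / 4176 = 107 °C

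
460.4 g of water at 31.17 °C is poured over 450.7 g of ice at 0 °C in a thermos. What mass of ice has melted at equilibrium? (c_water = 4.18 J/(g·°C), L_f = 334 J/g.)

Heat available from the water dropping to 0 °C: 460.4×4.18×31.17 = 59986 J.
To melt every bit of ice: 450.7×334 = 150534 J.
59986 J < 150534 J, so only part of the ice melts and the system sits at 0 °C.
m_melt = 59986 / L_f = 179.6 g.

m_melted ≈ 180 g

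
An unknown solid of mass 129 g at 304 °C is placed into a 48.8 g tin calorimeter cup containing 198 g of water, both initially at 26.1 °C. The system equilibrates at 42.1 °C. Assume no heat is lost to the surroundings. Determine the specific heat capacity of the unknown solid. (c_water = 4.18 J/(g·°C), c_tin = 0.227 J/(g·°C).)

c ≈ 0.397 J/(g·°C)

Heat gained plus heat lost sum to zero:
129·c·(42.1 − 304) + 198·4.18·(42.1 − 26.1) + 48.8·0.227·(42.1 − 26.1) = 0
-33785 c = -13419
c = -13419/-33785 ≈ 0.3972 J/(g·°C)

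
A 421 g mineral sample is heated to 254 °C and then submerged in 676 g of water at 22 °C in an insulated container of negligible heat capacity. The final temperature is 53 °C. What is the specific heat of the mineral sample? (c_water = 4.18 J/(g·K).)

c ≈ 1.04 J/(g·K)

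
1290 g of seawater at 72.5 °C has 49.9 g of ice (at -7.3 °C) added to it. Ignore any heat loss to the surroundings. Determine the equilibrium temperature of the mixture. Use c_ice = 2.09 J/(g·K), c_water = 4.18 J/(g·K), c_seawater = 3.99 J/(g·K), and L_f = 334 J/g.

Setting the total heat transfer to zero:
warm ice to 0 °C: 49.9·2.09·(0 − (-7.3)) = 761.32; fusion: m_ice L_f = 49.9·334 = 16667; warm the meltwater: 208.58 T; seawater cools: 1290·3.99·(T − 72.5) = 5147.1(T − 72.5)
5355.7 T = 373165 − 17428 = 355737
T ≈ 66.42 °C (positive, so assuming full melt was valid).

T_f ≈ 66.4 °C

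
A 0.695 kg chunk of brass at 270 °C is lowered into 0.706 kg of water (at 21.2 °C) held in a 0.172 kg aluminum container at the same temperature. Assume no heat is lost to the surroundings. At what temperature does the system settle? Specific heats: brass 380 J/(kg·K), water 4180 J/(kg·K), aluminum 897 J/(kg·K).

T_f ≈ 40.7 °C

With ΣQ=0 the equilibrium temperature is the m·c-weighted mean:
T_f = (264.1·270 + 2951.1·21.2 + 154.28·21.2) / (264.1 + 2951.1 + 154.28)
    = 137141 / 3369.5 ≈ 40.70 °C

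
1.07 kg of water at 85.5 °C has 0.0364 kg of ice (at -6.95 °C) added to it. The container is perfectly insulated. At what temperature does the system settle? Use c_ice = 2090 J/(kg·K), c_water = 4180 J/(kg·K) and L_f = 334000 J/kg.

Conservation of energy gives ΣQ = 0:
warm ice to 0 °C: 0.0364·2090·(0 − (-6.95)) = 528.73
  latent heat to melt: 0.0364·334000 = 12158
  meltwater 0→T: 0.0364·4180·T = 152.15 T
  water cools: 1.07·4180·(T − 85.5) = 4472.6(T − 85.5)
4624.8 T = 382407 − 12686 = 369721
T ≈ 79.94 °C. Since T > 0 °C, the all-ice-melts assumption holds.

T_f ≈ 79.9 °C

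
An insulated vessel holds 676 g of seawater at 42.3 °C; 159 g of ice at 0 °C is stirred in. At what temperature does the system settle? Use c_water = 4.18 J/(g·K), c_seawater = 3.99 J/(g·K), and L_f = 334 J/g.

T_f ≈ 18.1 °C

Setting the total heat transfer to zero:
fusion: m_ice L_f = 159·334 = 53106
  meltwater 0→T: 159·4.18·T = 664.62 T
  seawater cools: 676·3.99·(T − 42.3) = 2697.2(T − 42.3)
3361.9 T = 114093 − 53106 = 60987
T ≈ 18.14 °C (positive, so assuming full melt was valid).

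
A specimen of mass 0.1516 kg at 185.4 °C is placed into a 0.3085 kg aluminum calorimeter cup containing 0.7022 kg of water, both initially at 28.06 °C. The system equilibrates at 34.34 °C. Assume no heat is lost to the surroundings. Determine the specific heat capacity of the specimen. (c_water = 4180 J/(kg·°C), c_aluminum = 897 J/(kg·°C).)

c ≈ 881 J/(kg·°C)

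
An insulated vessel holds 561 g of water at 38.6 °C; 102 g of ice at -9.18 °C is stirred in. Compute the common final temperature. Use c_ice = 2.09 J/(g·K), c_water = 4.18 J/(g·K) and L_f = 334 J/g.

T_f ≈ 19.7 °C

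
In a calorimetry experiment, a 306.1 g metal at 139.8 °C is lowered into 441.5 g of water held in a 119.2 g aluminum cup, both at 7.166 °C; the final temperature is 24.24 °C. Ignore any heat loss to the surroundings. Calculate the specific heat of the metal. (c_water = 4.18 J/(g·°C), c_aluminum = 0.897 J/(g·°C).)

c ≈ 0.942 J/(g·°C)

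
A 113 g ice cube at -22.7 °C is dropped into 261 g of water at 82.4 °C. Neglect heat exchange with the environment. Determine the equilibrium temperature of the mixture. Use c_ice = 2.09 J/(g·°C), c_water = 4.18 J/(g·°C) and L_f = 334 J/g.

T_f ≈ 29.9 °C

Heat gained plus heat lost sum to zero:
warm ice to 0 °C: 113×2.09×(0 − (-22.7)) = 5361.1
  fusion: m_ice L_f = 113×334 = 37742
  meltwater 0→T: 113×4.18×T = 472.34 T
  water cools: 261×4.18×(T − 82.4) = 1091(T − 82.4)
1563.3 T = 89897 − 43103 = 46794
T ≈ 29.93 °C. Since T > 0 °C, the all-ice-melts assumption holds.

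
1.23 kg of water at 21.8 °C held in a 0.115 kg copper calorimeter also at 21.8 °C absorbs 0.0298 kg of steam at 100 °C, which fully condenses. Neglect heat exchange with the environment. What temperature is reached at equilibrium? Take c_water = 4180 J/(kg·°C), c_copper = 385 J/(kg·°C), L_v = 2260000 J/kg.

Setting the total heat transfer to zero:
condense steam: −0.0298·2260000 = −67348; condensate cools 100→T: 0.0298·4180·(T − 100) = 124.56(T − 100); water warms: 1.23·4180·(T − 21.8) = 5141.4(T − 21.8); copper cup: 0.115·385·(T − 21.8) = 44.27(T − 21.8)
5310.2 T = 67348 + 12456 + 113048 = 192852
T ≈ 36.32 °C — below 100 °C, confirming all the steam condensed.

T_f ≈ 36.3 °C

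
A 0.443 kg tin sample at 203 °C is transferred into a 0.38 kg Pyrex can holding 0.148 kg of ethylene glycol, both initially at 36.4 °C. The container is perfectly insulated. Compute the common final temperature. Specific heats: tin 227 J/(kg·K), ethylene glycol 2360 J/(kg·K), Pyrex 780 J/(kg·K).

Setting the total heat transfer to zero:
0.443·227·(T − 203) + 0.148·2360·(T − 36.4) + 0.38·780·(T − 36.4) = 0
100.56(T − 203) + 349.28(T − 36.4) + 296.4(T − 36.4) = 0
746.24 T = 43917
T ≈ 58.85 °C

T_f ≈ 58.9 °C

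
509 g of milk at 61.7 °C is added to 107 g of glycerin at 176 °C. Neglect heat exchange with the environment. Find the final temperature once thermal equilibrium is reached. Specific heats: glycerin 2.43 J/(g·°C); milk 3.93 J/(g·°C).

Heat lost by the glycerin equals heat gained by the milk:
107·2.43·(176 − T) = 509·3.93·(T − 61.7)
260.01(176 − T) = 2000.4(T − 61.7)
2260.4 T = 169185  ⇒  T ≈ 74.85 °C

T_f ≈ 74.8 °C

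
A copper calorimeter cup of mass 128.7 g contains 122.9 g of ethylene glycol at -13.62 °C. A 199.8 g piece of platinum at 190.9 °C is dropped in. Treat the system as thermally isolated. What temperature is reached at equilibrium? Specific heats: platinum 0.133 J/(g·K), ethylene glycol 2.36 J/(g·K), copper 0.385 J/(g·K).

Let T be the final temperature. ΣQ_i = 0:
199.8·0.133·(T − 190.9) + 122.9·2.36·(T − (-13.62)) + 128.7·0.385·(T − (-13.62)) = 0
(26.57 + 290.04 + 49.55) T = 26.57·190.9 + 290.04·(-13.62) + 49.55·(-13.62)
T = 447.6/366.17 ≈ 1.22 °C

T_f ≈ 1.2 °C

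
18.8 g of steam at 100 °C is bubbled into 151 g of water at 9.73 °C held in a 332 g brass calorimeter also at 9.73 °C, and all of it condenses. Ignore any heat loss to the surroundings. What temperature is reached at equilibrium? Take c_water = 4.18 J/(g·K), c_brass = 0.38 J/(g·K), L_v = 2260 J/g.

Sum of m c ΔT and latent-heat terms is zero:
steam→water at 100 °C releases m L_v = 18.8·2260 = 42488; condensed water 100 °C→T: 78.58(T − 100); original water: 631.18(T − 9.73); brass cup: 332·0.38·(T − 9.73) = 126.16(T − 9.73)
835.92 T = 42488 + 7858.4 + 7368.9 = 57715
T ≈ 69.04 °C, under the boiling point, so the assumption holds.

T_f ≈ 69.0 °C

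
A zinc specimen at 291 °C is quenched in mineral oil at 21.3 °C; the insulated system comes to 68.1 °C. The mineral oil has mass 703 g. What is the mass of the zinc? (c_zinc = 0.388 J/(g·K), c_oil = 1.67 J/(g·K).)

m ≈ 635 g

|Q_zinc| = |Q_oil|:
m·0.388·(291 − 68.1) = 703·1.67·(68.1 − 21.3)
86.49 m = 54944  ⇒  m ≈ 635.3 g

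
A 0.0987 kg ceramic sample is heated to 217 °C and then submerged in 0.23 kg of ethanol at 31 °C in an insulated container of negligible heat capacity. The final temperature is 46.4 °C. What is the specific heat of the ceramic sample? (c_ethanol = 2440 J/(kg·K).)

Heat lost by the ceramic sample = heat gained by the ethanol:
0.0987×c×(217 − 46.4) = 0.23×2440×(46.4 − 31)
16.84 c = 8642.5  ⇒  c ≈ 513.3 J/(kg·K)

c ≈ 513 J/(kg·K)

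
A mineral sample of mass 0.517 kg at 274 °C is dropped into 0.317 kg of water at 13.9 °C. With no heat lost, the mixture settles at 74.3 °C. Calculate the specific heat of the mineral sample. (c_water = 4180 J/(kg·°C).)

Energy conservation, ΣQ = 0:
0.517·c·(74.3 − 274) + 0.317·4180·(74.3 − 13.9) = 0
-103.24 c = -80034
c = -80034/-103.24 ≈ 775.2 J/(kg·°C)

c ≈ 775 J/(kg·°C)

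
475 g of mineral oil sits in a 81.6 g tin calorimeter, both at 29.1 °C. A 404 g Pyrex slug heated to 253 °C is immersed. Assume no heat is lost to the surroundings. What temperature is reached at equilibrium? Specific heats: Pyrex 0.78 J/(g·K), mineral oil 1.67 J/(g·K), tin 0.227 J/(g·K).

Net heat exchanged in the isolated system is zero:
404*0.78*(T − 253) + 475*1.67*(T − 29.1) + 81.6*0.227*(T − 29.1) = 0
1126.9 T = 103348
T = 103348/1126.9 ≈ 91.71 °C

T_f ≈ 91.7 °C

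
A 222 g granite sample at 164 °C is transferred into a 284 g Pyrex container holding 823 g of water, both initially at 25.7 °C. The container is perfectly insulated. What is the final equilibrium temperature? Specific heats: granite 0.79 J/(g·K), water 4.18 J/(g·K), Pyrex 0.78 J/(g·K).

T_f ≈ 32.0 °C

Energy conservation, ΣQ = 0:
222*0.79*(T − 164) + 823*4.18*(T − 25.7) + 284*0.78*(T − 25.7) = 0
3837 T = 122867
T = 122867 / 3837 = 32 °C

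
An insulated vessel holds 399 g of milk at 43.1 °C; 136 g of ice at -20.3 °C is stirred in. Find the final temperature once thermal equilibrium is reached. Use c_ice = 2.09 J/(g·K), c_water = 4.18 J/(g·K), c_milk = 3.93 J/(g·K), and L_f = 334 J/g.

Sum of m c ΔT and latent-heat terms is zero:
warm ice to 0 °C: 136×2.09×(0 − (-20.3)) = 5770.1; fusion: m_ice L_f = 136×334 = 45424; warm the meltwater: 568.48 T; milk: 1568.1(T − 43.1)
2136.6 T = 67584 − 51194 = 16390
T ≈ 7.67 °C. Since T > 0 °C, the all-ice-melts assumption holds.

T_f ≈ 7.7 °C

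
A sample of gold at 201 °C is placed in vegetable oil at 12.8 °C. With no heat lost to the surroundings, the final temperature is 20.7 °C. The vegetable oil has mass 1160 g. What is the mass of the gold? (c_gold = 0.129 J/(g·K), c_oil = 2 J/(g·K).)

m ≈ 788 g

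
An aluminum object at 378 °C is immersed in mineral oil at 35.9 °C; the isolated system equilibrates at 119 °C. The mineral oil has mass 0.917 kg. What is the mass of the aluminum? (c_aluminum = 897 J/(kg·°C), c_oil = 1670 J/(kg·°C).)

m ≈ 0.548 kg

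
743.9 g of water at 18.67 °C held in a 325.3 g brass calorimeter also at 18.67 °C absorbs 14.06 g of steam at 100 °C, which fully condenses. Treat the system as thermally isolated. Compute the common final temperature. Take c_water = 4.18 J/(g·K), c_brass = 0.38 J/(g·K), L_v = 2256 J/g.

Sum of m c ΔT and latent-heat terms is zero:
latent heat released on condensation: 14.06·2256 = 31719
  condensed water 100 °C→T: 58.77(T − 100)
  water warms: 743.9·4.18·(T − 18.67) = 3109.5(T − 18.67)
  brass cup: 325.3·0.38·(T − 18.67) = 123.61(T − 18.67)
3291.9 T = 31719 + 5877.1 + 60362 = 97959
T ≈ 29.76 °C (< 100 °C, so full condensation is consistent).

T_f ≈ 29.8 °C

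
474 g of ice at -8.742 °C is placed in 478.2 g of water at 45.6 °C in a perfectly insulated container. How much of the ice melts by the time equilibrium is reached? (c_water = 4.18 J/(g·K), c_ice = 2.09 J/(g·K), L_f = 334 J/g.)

Heat available from the water dropping to 0 °C: 478.2·4.18·45.6 = 91149 J.
Of that, 474·2.09·8.742 = 8660.3 J goes to bring the ice to 0 °C, leaving 82488 J.
Fully melting the ice requires m_ice L_f = 474·334 = 158316 J.
That's not enough to melt it all — equilibrium is at 0 °C with ice remaining.
m_melt = 82488 / L_f = 247 g.

m_melted ≈ 247 g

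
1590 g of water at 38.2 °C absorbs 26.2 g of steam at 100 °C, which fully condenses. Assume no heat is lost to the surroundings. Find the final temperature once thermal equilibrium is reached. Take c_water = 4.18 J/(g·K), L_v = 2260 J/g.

T_f ≈ 48.0 °C

Energy conservation, ΣQ = 0:
condense steam: −26.2×2260 = −59212
  condensed water 100 °C→T: 109.52(T − 100)
  water warms: 1590×4.18×(T − 38.2) = 6646.2(T − 38.2)
6755.7 T = 59212 + 10952 + 253885 = 324048
T ≈ 47.97 °C — below 100 °C, confirming all the steam condensed.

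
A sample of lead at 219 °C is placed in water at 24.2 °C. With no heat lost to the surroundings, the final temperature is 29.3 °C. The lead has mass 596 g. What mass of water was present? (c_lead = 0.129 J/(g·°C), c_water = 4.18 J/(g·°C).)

m ≈ 684 g

Setting the total heat transfer to zero:
596·0.129·(29.3 − 219) + m·4.18·(29.3 − 24.2) = 0
21.32 m = 14585
m = 14585/21.32 ≈ 684.2 g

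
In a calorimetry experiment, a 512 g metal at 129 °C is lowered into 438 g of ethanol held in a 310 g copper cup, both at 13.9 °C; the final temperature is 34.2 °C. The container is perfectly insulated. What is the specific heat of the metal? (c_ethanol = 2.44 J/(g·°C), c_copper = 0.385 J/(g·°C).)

Conservation of energy gives ΣQ = 0:
512·c·(34.2 − 129) + 438·2.44·(34.2 − 13.9) + 310·0.385·(34.2 − 13.9) = 0
-48538 c = -24118
c = -24118/-48538 ≈ 0.4969 J/(g·°C)

c ≈ 0.497 J/(g·°C)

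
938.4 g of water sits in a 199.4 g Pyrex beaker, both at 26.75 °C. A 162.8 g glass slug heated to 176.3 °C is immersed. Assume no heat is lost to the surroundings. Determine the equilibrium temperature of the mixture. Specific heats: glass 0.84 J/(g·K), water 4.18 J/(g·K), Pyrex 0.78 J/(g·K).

Conservation of energy gives ΣQ = 0:
162.8·0.84·(T − 176.3) + 938.4·4.18·(T − 26.75) + 199.4·0.78·(T − 26.75) = 0
136.75(T − 176.3) + 3922.5(T − 26.75) + 155.53(T − 26.75) = 0
4214.8 T = 133197
T = 133197 / 4214.8 = 31.6 °C

T_f ≈ 31.6 °C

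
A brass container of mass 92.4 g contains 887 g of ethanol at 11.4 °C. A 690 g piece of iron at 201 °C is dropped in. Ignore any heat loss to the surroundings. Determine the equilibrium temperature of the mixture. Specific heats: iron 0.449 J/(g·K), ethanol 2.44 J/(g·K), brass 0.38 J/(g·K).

T_f ≈ 34.8 °C

T_f is the heat-capacity-weighted average of the initial temperatures:
T_f = (309.81·201 + 2164.3·11.4 + 35.11·11.4) / (309.81 + 2164.3 + 35.11)
    = 87345 / 2509.2 ≈ 34.81 °C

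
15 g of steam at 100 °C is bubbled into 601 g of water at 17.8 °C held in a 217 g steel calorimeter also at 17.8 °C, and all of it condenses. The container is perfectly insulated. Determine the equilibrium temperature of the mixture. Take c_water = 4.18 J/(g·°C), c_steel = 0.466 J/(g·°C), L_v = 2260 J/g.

T_f ≈ 32.4 °C

Energy balance with sensible and latent terms:
condense steam: −15×2260 = −33900; condensate cools 100→T: 15×4.18×(T − 100) = 62.7(T − 100); original water: 2512.2(T − 17.8); cup: 101.12(T − 17.8)
2676 T = 33900 + 6270 + 46517 = 86687
T ≈ 32.39 °C (< 100 °C, so full condensation is consistent).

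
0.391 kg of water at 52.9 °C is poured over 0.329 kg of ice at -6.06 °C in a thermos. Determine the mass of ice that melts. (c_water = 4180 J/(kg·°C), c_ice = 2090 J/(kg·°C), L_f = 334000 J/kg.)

m_melted ≈ 0.246 kg

Heat available from the water dropping to 0 °C: 0.391×4180×52.9 = 86459 J.
Warming the ice to 0 °C takes 0.329×2090×6.06 = 4166.9 J, leaving 82292 J for melting.
Fully melting the ice requires m_ice L_f = 0.329×334000 = 109886 J.
82292 J < 109886 J, so only part of the ice melts and the system sits at 0 °C.
m_melted×334000 = 82292  ⇒  m_melted ≈ 0.2464 kg.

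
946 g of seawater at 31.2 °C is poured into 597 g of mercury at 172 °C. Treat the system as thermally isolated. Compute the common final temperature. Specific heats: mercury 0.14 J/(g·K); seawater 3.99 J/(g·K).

T_f ≈ 34.3 °C

Conservation of energy gives ΣQ = 0:
597*0.14*(T − 172) + 946*3.99*(T − 31.2) = 0
83.58(T − 172) + 3774.5(T − 31.2) = 0
(83.58 + 3774.5) T = 83.58*172 + 3774.5*31.2
T = 132141 / 3858.1 = 34.3 °C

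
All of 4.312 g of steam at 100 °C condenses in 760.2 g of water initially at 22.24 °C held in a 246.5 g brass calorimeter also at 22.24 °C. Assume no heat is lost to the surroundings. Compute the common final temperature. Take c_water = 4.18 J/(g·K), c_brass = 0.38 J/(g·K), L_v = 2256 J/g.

T_f ≈ 25.6 °C

Conservation of energy gives ΣQ = 0:
latent heat released on condensation: 4.312·2256 = 9727.9; condensed water 100 °C→T: 18.02(T − 100); original water: 3177.6(T − 22.24); brass cup: 246.5·0.38·(T − 22.24) = 93.67(T − 22.24)
3289.3 T = 9727.9 + 1802.4 + 72754 = 84284
T ≈ 25.62 °C — below 100 °C, confirming all the steam condensed.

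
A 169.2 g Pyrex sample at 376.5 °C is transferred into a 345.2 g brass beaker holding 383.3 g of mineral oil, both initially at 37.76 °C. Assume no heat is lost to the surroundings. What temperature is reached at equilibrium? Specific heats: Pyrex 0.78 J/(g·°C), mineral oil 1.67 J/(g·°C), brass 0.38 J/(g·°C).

T_f ≈ 87.3 °C

Conservation of energy gives ΣQ = 0:
169.2×0.78×(T − 376.5) + 383.3×1.67×(T − 37.76) + 345.2×0.38×(T − 37.76) = 0
131.98(T − 376.5) + 640.11(T − 37.76) + 131.18(T − 37.76) = 0
903.26 T = 78813
T ≈ 87.25 °C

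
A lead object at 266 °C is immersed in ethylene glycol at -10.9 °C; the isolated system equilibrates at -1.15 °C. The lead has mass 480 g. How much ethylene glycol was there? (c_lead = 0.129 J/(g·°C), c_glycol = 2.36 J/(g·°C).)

m ≈ 719 g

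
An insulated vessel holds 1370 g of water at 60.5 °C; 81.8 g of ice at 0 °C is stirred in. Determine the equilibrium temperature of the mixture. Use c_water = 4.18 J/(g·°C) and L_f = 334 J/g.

T_f ≈ 52.6 °C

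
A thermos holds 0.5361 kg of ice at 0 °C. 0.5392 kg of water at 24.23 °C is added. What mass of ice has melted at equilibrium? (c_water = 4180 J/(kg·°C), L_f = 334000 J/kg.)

m_melted ≈ 0.164 kg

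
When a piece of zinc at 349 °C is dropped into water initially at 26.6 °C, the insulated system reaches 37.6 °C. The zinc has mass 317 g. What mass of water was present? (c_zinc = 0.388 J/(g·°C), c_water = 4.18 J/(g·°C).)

Setting the total heat transfer to zero:
317·0.388·(37.6 − 349) + m·4.18·(37.6 − 26.6) = 0
45.98 m = 38301
m = 38301/45.98 ≈ 833 g

m ≈ 833 g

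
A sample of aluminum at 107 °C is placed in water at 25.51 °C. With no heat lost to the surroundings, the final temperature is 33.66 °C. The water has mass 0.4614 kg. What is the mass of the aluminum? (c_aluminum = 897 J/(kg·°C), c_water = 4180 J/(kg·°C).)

m ≈ 0.239 kg

|Q_aluminum| = |Q_water|:
m·897·(107 − 33.66) = 0.4614·4180·(33.66 − 25.51)
65786 m = 15719  ⇒  m ≈ 0.2389 kg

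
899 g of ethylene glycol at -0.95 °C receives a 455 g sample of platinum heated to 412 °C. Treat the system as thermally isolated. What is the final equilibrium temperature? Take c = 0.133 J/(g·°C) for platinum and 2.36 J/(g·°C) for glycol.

T_f ≈ 10.5 °C

With ΣQ=0 the equilibrium temperature is the m·c-weighted mean:
T_f = (60.52×412 + 2121.6×(-0.95)) / (60.52 + 2121.6)
    = 22917 / 2182.2 ≈ 10.50 °C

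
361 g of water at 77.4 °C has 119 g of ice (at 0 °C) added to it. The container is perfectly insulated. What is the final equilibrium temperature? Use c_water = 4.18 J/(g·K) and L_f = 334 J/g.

Conservation of energy gives ΣQ = 0:
fusion: m_ice L_f = 119·334 = 39746
  warm the meltwater: 497.42 T
  water: 1509(T − 77.4)
2006.4 T = 116795 − 39746 = 77049
T ≈ 38.40 °C — above 0 °C, consistent with complete melting.

T_f ≈ 38.4 °C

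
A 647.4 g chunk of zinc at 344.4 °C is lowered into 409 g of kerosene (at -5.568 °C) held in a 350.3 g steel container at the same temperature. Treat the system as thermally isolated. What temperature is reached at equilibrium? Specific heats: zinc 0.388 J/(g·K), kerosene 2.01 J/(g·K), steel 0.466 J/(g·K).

Heat gained plus heat lost sum to zero:
647.4×0.388×(T − 344.4) + 409×2.01×(T − (-5.568)) + 350.3×0.466×(T − (-5.568)) = 0
251.19(T − 344.4) + 822.09(T − (-5.568)) + 163.24(T − (-5.568)) = 0
(251.19 + 822.09 + 163.24) T = 251.19×344.4 + 822.09×(-5.568) + 163.24×(-5.568)
T ≈ 65.53 °C

T_f ≈ 65.5 °C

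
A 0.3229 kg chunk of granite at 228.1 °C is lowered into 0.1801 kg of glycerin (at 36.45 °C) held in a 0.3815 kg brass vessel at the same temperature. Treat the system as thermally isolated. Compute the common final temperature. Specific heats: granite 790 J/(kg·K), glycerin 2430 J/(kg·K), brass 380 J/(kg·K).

T_f ≈ 94.8 °C

Conservation of energy gives ΣQ = 0:
0.3229·790·(T − 228.1) + 0.1801·2430·(T − 36.45) + 0.3815·380·(T − 36.45) = 0
837.7 T = 79423
T ≈ 94.81 °C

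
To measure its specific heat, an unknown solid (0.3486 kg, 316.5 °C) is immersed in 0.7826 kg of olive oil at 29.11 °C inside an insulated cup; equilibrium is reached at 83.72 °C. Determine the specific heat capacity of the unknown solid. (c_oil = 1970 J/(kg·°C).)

c ≈ 1040 J/(kg·°C)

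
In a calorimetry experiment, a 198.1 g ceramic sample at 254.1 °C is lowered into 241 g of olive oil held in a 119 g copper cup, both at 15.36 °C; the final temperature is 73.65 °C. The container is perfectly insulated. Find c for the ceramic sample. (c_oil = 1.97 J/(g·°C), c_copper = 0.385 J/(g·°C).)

c ≈ 0.849 J/(g·°C)

Setting the total heat transfer to zero:
198.1·c·(73.65 − 254.1) + 241·1.97·(73.65 − 15.36) + 119·0.385·(73.65 − 15.36) = 0
-35747 c = -30345
c = -30345/-35747 ≈ 0.8489 J/(g·°C)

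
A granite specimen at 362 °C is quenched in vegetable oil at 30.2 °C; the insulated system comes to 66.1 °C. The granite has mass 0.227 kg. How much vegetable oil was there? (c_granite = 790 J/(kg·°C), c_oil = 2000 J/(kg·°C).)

m ≈ 0.739 kg

|Q_granite| = |Q_oil|:
0.227×790×(362 − 66.1) = m×2000×(66.1 − 30.2)
71800 m = 53064  ⇒  m ≈ 0.739 kg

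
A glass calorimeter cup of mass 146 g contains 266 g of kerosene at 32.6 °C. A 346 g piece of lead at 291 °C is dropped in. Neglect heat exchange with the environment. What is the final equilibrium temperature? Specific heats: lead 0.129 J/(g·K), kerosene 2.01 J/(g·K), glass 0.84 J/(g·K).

T_f ≈ 49.0 °C

Conservation of energy gives ΣQ = 0:
346·0.129·(T − 291) + 266·2.01·(T − 32.6) + 146·0.84·(T − 32.6) = 0
(44.63 + 534.66 + 122.64) T = 44.63·291 + 534.66·32.6 + 122.64·32.6
T ≈ 49.03 °C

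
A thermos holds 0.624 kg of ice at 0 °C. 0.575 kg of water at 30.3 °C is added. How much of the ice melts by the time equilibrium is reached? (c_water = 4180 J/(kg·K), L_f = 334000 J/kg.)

m_melted ≈ 0.218 kg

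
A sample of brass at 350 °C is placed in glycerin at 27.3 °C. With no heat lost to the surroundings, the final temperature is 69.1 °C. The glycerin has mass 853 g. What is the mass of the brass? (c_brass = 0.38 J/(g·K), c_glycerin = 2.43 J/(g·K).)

m ≈ 812 g

|Q_brass| = |Q_glycerin|:
m·0.38·(350 − 69.1) = 853·2.43·(69.1 − 27.3)
106.74 m = 86643  ⇒  m ≈ 811.7 g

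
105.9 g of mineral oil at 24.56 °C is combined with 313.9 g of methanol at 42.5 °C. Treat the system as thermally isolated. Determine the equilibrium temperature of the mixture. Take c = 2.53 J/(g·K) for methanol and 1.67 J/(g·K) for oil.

T_f ≈ 39.2 °C

|Q_methanol| = |Q_oil|:
313.9·2.53·(42.5 − T) = 105.9·1.67·(T − 24.56)
794.17(42.5 − T) = 176.85(T − 24.56)
971.02 T = 38096  ⇒  T ≈ 39.23 °C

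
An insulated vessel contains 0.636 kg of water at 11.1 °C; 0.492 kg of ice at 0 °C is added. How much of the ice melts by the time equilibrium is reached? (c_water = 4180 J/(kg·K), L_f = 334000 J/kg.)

Cooling the water to 0 °C releases 0.636×4180×11.1 = 29509 J.
Melting all 0.492 kg of ice would need 0.492×334000 = 164328 J.
29509 J < 164328 J, so only part of the ice melts and the system sits at 0 °C.
Mass melted = 29509/334000 ≈ 0.08835 kg.

m_melted ≈ 0.0884 kg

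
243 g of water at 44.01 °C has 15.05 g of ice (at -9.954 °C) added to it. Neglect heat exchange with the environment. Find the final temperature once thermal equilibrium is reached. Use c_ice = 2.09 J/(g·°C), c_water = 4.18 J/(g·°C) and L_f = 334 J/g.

Setting the total heat transfer to zero:
warm ice to 0 °C: 15.05×2.09×(0 − (-9.954)) = 313.1
  latent heat to melt: 15.05×334 = 5026.7
  meltwater 0→T: 15.05×4.18×T = 62.91 T
  water: 1015.7(T − 44.01)
1078.6 T = 44703 − 5339.8 = 39363
T ≈ 36.49 °C (positive, so assuming full melt was valid).

T_f ≈ 36.5 °C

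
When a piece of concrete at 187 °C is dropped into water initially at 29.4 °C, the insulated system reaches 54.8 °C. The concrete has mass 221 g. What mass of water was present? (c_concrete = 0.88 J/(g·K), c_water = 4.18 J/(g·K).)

m ≈ 242 g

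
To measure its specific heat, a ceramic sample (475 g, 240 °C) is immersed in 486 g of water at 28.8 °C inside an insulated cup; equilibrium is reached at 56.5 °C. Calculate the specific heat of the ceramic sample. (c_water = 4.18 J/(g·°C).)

c ≈ 0.646 J/(g·°C)

m_s c (T_s − T_f) = m_water c_water (T_f − T_0):
475·c·(240 − 56.5) = 486·4.18·(56.5 − 28.8)
87162 c = 56272  ⇒  c ≈ 0.6456 J/(g·°C)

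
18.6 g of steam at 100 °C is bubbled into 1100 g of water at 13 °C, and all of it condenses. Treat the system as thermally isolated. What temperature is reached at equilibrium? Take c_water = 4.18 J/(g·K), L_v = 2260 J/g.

Heat gained plus heat lost sum to zero:
latent heat released on condensation: 18.6×2260 = 42036; condensate cools 100→T: 18.6×4.18×(T − 100) = 77.75(T − 100); water warms: 1100×4.18×(T − 13) = 4598(T − 13)
4675.7 T = 42036 + 7774.8 + 59774 = 109585
T ≈ 23.44 °C — below 100 °C, confirming all the steam condensed.

T_f ≈ 23.4 °C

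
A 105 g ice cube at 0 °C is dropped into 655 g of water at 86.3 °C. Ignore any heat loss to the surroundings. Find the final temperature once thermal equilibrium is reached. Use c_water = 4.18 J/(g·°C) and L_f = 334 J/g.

T_f ≈ 63.3 °C

Heat gained plus heat lost sum to zero:
latent heat to melt: 105×334 = 35070; meltwater 0→T: 105×4.18×T = 438.9 T; water: 2737.9(T − 86.3)
3176.8 T = 236281 − 35070 = 201211
T ≈ 63.34 °C — above 0 °C, consistent with complete melting.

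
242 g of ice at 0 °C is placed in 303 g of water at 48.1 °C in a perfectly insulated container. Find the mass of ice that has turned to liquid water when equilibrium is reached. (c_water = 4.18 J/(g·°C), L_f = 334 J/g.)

Cooling the water to 0 °C releases 303·4.18·48.1 = 60921 J.
Fully melting the ice requires m_ice L_f = 242·334 = 80828 J.
Since 60921 < 80828 J, not all the ice melts; equilibrium is at 0 °C.
m_melted·334 = 60921  ⇒  m_melted ≈ 182.4 g.

m_melted ≈ 182 g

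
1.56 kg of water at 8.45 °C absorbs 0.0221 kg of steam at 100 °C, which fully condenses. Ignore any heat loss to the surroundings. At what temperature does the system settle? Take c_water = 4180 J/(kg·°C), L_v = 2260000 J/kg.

Setting the total heat transfer to zero:
steam→water at 100 °C releases m L_v = 0.0221·2260000 = 49946
  condensed water 100 °C→T: 92.38(T − 100)
  water warms: 1.56·4180·(T − 8.45) = 6520.8(T − 8.45)
6613.2 T = 49946 + 9237.8 + 55101 = 114285
T ≈ 17.28 °C, under the boiling point, so the assumption holds.

T_f ≈ 17.3 °C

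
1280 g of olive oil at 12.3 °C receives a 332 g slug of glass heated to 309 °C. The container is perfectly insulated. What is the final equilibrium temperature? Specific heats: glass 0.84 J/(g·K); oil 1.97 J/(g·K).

T_f ≈ 41.8 °C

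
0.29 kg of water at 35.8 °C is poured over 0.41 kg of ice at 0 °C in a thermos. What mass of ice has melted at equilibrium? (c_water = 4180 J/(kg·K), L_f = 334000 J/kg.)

m_melted ≈ 0.13 kg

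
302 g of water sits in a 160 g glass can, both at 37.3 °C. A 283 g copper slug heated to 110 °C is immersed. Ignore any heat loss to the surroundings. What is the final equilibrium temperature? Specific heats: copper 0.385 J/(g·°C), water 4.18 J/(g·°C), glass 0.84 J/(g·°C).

Energy conservation, ΣQ = 0:
283·0.385·(T − 110) + 302·4.18·(T − 37.3) + 160·0.84·(T − 37.3) = 0
108.95(T − 110) + 1262.4(T − 37.3) + 134.4(T − 37.3) = 0
(108.95 + 1262.4 + 134.4) T = 108.95·110 + 1262.4·37.3 + 134.4·37.3
T = 64084/1505.7 ≈ 42.56 °C

T_f ≈ 42.6 °C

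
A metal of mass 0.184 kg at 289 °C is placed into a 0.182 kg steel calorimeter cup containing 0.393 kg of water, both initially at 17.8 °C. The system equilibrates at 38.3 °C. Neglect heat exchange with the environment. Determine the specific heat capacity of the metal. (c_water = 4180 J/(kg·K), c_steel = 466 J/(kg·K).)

c ≈ 768 J/(kg·K)

Setting the total heat transfer to zero:
0.184×c×(38.3 − 289) + 0.393×4180×(38.3 − 17.8) + 0.182×466×(38.3 − 17.8) = 0
-46.13 c = -35415
c = -35415/-46.13 ≈ 767.7 J/(kg·K)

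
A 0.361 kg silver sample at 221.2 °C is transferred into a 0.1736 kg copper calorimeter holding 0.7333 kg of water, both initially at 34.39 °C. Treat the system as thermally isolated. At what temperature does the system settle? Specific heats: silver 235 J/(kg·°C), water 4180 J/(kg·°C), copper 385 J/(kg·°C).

T_f ≈ 39.3 °C

Let T be the final temperature. ΣQ_i = 0:
0.361*235*(T − 221.2) + 0.7333*4180*(T − 34.39) + 0.1736*385*(T − 34.39) = 0
(84.83 + 3065.2 + 66.84) T = 84.83*221.2 + 3065.2*34.39 + 66.84*34.39
T ≈ 39.32 °C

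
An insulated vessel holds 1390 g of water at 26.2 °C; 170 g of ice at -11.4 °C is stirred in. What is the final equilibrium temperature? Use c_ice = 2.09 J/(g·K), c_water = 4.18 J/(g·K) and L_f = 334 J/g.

T_f ≈ 14.0 °C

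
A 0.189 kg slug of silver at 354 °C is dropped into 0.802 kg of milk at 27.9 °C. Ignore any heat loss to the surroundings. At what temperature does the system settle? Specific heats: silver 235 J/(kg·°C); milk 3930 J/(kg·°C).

T_f ≈ 32.4 °C

Setting the total heat transfer to zero:
0.189·235·(T − 354) + 0.802·3930·(T − 27.9) = 0
(44.41 + 3151.9) T = 44.41·354 + 3151.9·27.9
T = 103660 / 3196.3 = 32.4 °C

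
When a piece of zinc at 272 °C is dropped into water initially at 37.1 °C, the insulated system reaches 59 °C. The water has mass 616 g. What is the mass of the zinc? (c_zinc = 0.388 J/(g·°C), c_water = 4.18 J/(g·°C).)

m ≈ 682 g

|Q_zinc| = |Q_water|:
m·0.388·(272 − 59) = 616·4.18·(59 − 37.1)
82.64 m = 56390  ⇒  m ≈ 682.3 g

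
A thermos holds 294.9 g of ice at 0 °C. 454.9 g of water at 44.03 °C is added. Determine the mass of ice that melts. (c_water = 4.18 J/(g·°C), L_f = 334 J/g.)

Water can give up m c ΔT = 454.9×4.18×44.03 = 83722 J before reaching 0 °C.
Melting all 294.9 g of ice would need 294.9×334 = 98497 J.
That's not enough to melt it all — equilibrium is at 0 °C with ice remaining.
m_melt = 83722 / L_f = 250.7 g.

m_melted ≈ 251 g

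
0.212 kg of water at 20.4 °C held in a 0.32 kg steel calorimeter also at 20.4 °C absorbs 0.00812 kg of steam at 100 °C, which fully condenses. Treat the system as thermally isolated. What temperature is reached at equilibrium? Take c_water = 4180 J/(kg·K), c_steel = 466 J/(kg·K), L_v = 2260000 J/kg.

Sum of m c ΔT and latent-heat terms is zero:
condense steam: −0.00812×2260000 = −18351
  condensate cools 100→T: 0.00812×4180×(T − 100) = 33.94(T − 100)
  original water: 886.16(T − 20.4)
  steel cup: 0.32×466×(T − 20.4) = 149.12(T − 20.4)
1069.2 T = 18351 + 3394.2 + 21120 = 42865
T ≈ 40.09 °C — below 100 °C, confirming all the steam condensed.

T_f ≈ 40.1 °C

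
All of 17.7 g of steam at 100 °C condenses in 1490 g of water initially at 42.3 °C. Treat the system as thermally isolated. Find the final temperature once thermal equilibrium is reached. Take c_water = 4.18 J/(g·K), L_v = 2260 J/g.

T_f ≈ 49.3 °C

Heat gained plus heat lost sum to zero:
latent heat released on condensation: 17.7×2260 = 40002
  condensed water 100 °C→T: 73.99(T − 100)
  original water: 6228.2(T − 42.3)
6302.2 T = 40002 + 7398.6 + 263453 = 310853
T ≈ 49.32 °C (< 100 °C, so full condensation is consistent).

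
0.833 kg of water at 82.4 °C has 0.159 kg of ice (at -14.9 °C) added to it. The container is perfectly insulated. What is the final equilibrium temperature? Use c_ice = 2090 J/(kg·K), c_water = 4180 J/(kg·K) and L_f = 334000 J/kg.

T_f ≈ 55.2 °C

Let T be the final temperature. ΣQ_i = 0:
ice -14.9→0 °C: 0.159×2090×14.9 = 4951.4; latent heat to melt: 0.159×334000 = 53106; meltwater 0→T: 0.159×4180×T = 664.62 T; water cools: 0.833×4180×(T − 82.4) = 3481.9(T − 82.4)
4146.6 T = 286912 − 58057 = 228854
T ≈ 55.19 °C — above 0 °C, consistent with complete melting.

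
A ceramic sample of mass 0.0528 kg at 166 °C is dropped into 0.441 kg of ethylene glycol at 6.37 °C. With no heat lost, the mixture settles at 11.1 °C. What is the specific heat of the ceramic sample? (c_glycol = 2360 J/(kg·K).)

Heat lost by the ceramic sample = heat gained by the glycol:
0.0528·c·(166 − 11.1) = 0.441·2360·(11.1 − 6.37)
8.179 c = 4922.8  ⇒  c ≈ 601.9 J/(kg·K)

c ≈ 602 J/(kg·K)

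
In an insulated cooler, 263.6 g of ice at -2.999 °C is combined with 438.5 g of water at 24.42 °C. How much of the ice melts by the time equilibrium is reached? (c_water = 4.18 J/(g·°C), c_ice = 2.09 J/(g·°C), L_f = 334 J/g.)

Water can give up m c ΔT = 438.5×4.18×24.42 = 44760 J before reaching 0 °C.
Of that, 263.6×2.09×2.999 = 1652.2 J goes to bring the ice to 0 °C, leaving 43108 J.
Melting all 263.6 g of ice would need 263.6×334 = 88042 J.
That's not enough to melt it all — equilibrium is at 0 °C with ice remaining.
m_melt = 43108 / L_f = 129.1 g.

m_melted ≈ 129 g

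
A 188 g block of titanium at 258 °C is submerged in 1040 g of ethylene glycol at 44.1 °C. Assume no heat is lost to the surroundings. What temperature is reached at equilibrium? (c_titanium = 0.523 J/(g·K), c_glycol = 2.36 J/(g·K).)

T_f ≈ 52.3 °C

Heat lost by the titanium equals heat gained by the glycol:
188*0.523*(258 − T) = 1040*2.36*(T − 44.1)
98.32(258 − T) = 2454.4(T − 44.1)
2552.7 T = 133607  ⇒  T ≈ 52.34 °C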